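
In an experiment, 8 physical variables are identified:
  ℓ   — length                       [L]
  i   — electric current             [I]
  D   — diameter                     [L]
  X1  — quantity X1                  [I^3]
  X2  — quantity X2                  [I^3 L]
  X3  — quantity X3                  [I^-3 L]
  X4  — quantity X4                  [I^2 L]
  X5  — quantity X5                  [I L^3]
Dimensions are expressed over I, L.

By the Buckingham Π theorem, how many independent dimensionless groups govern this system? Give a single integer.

Exponent matrix [I,L] × [ℓ,i,D,X1,X2,X3,X4,X5]:
  I: [ 0  1  0  3  3 -3  2  1]
  L: [ 1  0  1  0  1  1  1  3]
Row reduction gives pivot columns ℓ,i; rank = 2
n=8, r=2 ⇒ 6 dimensionless groups

6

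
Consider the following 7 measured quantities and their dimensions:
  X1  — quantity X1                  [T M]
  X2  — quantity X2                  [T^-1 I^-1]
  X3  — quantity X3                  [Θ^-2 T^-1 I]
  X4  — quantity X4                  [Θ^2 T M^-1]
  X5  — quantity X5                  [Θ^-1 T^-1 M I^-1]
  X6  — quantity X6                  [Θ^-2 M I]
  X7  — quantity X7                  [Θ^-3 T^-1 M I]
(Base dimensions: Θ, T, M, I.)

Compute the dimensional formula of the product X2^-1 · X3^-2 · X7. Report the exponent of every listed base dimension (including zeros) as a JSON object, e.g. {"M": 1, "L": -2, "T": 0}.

Dimensional matrix (Θ×T×M×I by X1×X2×X3×X4×X5×X6×X7):
  Θ: [ 0  0 -2  2 -1 -2 -3]
  T: [ 1 -1 -1  1 -1  0 -1]
  M: [ 1  0  0 -1  1  1  1]
  I: [ 0 -1  1  0 -1  1  1]
  [Θ]: (-1)·0+(-2)·-2+(1)·-3 = 1
  [T]: (-1)·-1+(-2)·-1+(1)·-1 = 2
  [M]: (-1)·0+(-2)·0+(1)·1 = 1
  [I]: (-1)·-1+(-2)·1+(1)·1 = 0
⇒ Θ T^2 M

{"Θ": 1, "T": 2, "M": 1, "I": 0}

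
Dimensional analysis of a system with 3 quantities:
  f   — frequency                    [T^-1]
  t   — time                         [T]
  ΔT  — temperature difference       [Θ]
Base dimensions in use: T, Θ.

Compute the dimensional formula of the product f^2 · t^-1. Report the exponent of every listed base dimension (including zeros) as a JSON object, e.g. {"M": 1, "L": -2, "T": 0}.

Write exponents as rows T,Θ / cols f,t,ΔT:
  T: [-1  1  0]
  Θ: [ 0  0  1]
  [T]: (2)·-1+(-1)·1 = -3
  [Θ]: (2)·0+(-1)·0 = 0
⇒ T^-3

{"T": -3, "Θ": 0}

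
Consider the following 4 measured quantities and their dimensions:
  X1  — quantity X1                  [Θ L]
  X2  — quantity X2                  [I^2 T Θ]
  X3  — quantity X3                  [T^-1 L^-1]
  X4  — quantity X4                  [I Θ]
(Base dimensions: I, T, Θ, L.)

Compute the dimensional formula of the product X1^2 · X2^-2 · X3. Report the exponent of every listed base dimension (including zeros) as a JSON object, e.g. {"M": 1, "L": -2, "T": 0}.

{"I": -4, "T": -3, "Θ": 0, "L": 1}

Write exponents as rows I,T,Θ,L / cols X1,X2,X3,X4:
  I: [ 0  2  0  1]
  T: [ 0  1 -1  0]
  Θ: [ 1  1  0  1]
  L: [ 1  0 -1  0]
  [I]: (2)·0+(-2)·2+(1)·0 = -4
  [T]: (2)·0+(-2)·1+(1)·-1 = -3
  [Θ]: (2)·1+(-2)·1+(1)·0 = 0
  [L]: (2)·1+(-2)·0+(1)·-1 = 1
⇒ I^-4 T^-3 L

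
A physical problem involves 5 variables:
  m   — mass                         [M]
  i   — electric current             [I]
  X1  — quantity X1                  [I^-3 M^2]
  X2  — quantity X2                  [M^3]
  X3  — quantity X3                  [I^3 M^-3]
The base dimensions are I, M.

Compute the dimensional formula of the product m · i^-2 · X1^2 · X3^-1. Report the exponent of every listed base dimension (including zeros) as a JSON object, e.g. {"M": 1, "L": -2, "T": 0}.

{"I": -11, "M": 8}

Dimensional matrix (I×M by m×i×X1×X2×X3):
  I: [ 0  1 -3  0  3]
  M: [ 1  0  2  3 -3]
  [I]: (1)·0+(-2)·1+(2)·-3+(-1)·3 = -11
  [M]: (1)·1+(-2)·0+(2)·2+(-1)·-3 = 8
⇒ I^-11 M^8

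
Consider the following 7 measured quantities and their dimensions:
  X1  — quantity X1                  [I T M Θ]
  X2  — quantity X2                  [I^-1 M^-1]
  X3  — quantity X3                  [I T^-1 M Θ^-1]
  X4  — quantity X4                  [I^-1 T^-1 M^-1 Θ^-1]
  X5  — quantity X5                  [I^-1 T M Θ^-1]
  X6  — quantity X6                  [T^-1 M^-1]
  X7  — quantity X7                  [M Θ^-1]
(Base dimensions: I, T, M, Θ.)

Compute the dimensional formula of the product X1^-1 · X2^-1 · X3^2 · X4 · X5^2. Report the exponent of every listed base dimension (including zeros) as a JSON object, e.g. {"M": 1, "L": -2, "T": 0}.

{"I": -1, "T": -2, "M": 3, "Θ": -6}

Dimensional matrix (I×T×M×Θ by X1×X2×X3×X4×X5×X6×X7):
  I: [ 1 -1  1 -1 -1  0  0]
  T: [ 1  0 -1 -1  1 -1  0]
  M: [ 1 -1  1 -1  1 -1  1]
  Θ: [ 1  0 -1 -1 -1  0 -1]
  [I]: (-1)·1+(-1)·-1+(2)·1+(1)·-1+(2)·-1 = -1
  [T]: (-1)·1+(-1)·0+(2)·-1+(1)·-1+(2)·1 = -2
  [M]: (-1)·1+(-1)·-1+(2)·1+(1)·-1+(2)·1 = 3
  [Θ]: (-1)·1+(-1)·0+(2)·-1+(1)·-1+(2)·-1 = -6
⇒ I^-1 T^-2 M^3 Θ^-6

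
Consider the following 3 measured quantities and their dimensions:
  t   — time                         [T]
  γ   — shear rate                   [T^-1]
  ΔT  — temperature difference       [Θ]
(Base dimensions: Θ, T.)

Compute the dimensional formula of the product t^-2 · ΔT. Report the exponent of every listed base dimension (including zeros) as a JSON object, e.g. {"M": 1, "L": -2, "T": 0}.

Exponent matrix [Θ,T] × [t,γ,ΔT]:
  Θ: [ 0  0  1]
  T: [ 1 -1  0]
  [Θ]: (-2)·0+(1)·1 = 1
  [T]: (-2)·1+(1)·0 = -2
⇒ Θ T^-2

{"Θ": 1, "T": -2}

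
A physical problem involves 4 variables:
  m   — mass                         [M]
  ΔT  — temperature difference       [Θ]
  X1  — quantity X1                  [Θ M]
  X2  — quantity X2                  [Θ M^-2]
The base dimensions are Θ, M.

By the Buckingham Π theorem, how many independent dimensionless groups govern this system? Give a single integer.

2

Exponent matrix [Θ,M] × [m,ΔT,X1,X2]:
  Θ: [ 0  1  1  1]
  M: [ 1  0  1 -2]
RREF → pivots at {m,ΔT} ⇒ r = 2
n=4, r=2 ⇒ 2 dimensionless groups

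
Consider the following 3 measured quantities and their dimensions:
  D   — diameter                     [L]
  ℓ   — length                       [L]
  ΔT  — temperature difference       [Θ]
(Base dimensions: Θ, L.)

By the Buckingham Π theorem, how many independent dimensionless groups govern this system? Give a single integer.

Exponent matrix [Θ,L] × [D,ℓ,ΔT]:
  Θ: [ 0  0  1]
  L: [ 1  1  0]
RREF → pivots at {D,ΔT} ⇒ r = 2
Π count = n − r = 3 − 2 = 1

1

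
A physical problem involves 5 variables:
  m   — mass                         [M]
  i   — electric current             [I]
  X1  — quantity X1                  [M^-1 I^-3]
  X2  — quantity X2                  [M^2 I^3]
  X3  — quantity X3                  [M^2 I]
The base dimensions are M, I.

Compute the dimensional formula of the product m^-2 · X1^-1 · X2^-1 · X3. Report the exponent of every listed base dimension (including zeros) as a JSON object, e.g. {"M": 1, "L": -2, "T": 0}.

{"M": -1, "I": 1}

Exponent matrix [M,I] × [m,i,X1,X2,X3]:
  M: [ 1  0 -1  2  2]
  I: [ 0  1 -3  3  1]
  [M]: (-2)·1+(-1)·-1+(-1)·2+(1)·2 = -1
  [I]: (-2)·0+(-1)·-3+(-1)·3+(1)·1 = 1
⇒ M^-1 I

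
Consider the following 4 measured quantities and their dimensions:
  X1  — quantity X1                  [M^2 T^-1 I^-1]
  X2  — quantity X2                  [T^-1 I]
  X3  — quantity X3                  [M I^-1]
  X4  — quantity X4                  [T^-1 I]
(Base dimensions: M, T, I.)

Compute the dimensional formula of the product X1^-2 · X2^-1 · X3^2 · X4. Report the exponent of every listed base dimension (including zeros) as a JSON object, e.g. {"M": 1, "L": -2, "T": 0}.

Write exponents as rows M,T,I / cols X1,X2,X3,X4:
  M: [ 2  0  1  0]
  T: [-1 -1  0 -1]
  I: [-1  1 -1  1]
  [M]: (-2)·2+(-1)·0+(2)·1+(1)·0 = -2
  [T]: (-2)·-1+(-1)·-1+(2)·0+(1)·-1 = 2
  [I]: (-2)·-1+(-1)·1+(2)·-1+(1)·1 = 0
⇒ M^-2 T^2

{"M": -2, "T": 2, "I": 0}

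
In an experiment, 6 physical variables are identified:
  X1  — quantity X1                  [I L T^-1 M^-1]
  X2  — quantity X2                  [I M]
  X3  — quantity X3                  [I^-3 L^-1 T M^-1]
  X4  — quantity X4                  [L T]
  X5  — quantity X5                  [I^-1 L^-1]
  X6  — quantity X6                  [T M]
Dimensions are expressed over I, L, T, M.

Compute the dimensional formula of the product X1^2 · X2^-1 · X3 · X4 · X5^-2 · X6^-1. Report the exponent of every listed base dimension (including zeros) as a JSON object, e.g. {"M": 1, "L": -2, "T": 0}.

Write exponents as rows I,L,T,M / cols X1,X2,X3,X4,X5,X6:
  I: [ 1  1 -3  0 -1  0]
  L: [ 1  0 -1  1 -1  0]
  T: [-1  0  1  1  0  1]
  M: [-1  1 -1  0  0  1]
  [I]: (2)·1+(-1)·1+(1)·-3+(1)·0+(-2)·-1+(-1)·0 = 0
  [L]: (2)·1+(-1)·0+(1)·-1+(1)·1+(-2)·-1+(-1)·0 = 4
  [T]: (2)·-1+(-1)·0+(1)·1+(1)·1+(-2)·0+(-1)·1 = -1
  [M]: (2)·-1+(-1)·1+(1)·-1+(1)·0+(-2)·0+(-1)·1 = -5
⇒ L^4 T^-1 M^-5

{"I": 0, "L": 4, "T": -1, "M": -5}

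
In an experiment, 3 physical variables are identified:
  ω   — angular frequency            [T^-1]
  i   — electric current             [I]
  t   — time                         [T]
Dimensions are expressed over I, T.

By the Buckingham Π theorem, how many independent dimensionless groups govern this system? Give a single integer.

Exponent matrix [I,T] × [ω,i,t]:
  I: [ 0  1  0]
  T: [-1  0  1]
Row reduction gives pivot columns ω,i; rank = 2
3 vars − rank 2 = 1 Π group

1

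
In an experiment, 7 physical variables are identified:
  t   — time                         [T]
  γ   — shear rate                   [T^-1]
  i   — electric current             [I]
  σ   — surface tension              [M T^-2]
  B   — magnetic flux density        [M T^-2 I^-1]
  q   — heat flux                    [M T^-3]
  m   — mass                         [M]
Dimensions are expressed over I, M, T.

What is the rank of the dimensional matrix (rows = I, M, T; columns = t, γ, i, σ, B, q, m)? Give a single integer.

3

Dimensional matrix (I×M×T by t×γ×i×σ×B×q×m):
  I: [ 0  0  1  0 -1  0  0]
  M: [ 0  0  0  1  1  1  1]
  T: [ 1 -1  0 -2 -2 -3  0]
Echelon form has 3 nonzero rows (pivots: t,i,σ)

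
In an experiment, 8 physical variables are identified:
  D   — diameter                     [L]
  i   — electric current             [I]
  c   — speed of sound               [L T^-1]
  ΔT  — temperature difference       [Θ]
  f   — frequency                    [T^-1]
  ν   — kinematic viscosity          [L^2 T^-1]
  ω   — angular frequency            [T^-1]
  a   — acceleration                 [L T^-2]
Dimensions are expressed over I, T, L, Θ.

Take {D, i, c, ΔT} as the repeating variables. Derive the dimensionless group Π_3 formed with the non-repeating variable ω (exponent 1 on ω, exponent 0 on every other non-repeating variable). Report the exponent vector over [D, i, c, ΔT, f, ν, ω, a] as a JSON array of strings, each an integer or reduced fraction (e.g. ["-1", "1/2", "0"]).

Dimensional matrix (I×T×L×Θ by D×i×c×ΔT×f×ν×ω×a):
  I: [ 0  1  0  0  0  0  0  0]
  T: [ 0  0 -1  0 -1 -1 -1 -2]
  L: [ 1  0  1  0  0  2  0  1]
  Θ: [ 0  0  0  1  0  0  0  0]
Row reduction gives pivot columns D,i,c,ΔT; rank = 4
Repeat: D,i,c,ΔT; free: f,ν,ω,a
RREF:
  r0: [   1    0    0    0   -1    1   -1   -1]
  r1: [   0    1    0    0    0    0    0    0]
  r2: [   0    0    1    0    1    1    1    2]
  r3: [   0    0    0    1    0    0    0    0]
Fix exponent of ω at 1, f at 0, ν at 0, a at 0; solve each RREF row for its pivot's exponent:
  r0: exp(D) + (-1)·1 = 0 ⇒ exp(D) = 1
  r1: exp(i) + (0)·1 = 0 ⇒ exp(i) = 0
  r2: exp(c) + (1)·1 = 0 ⇒ exp(c) = -1
  r3: exp(ΔT) + (0)·1 = 0 ⇒ exp(ΔT) = 0
Π_3 = D · c^-1 · ω

["1", "0", "-1", "0", "0", "0", "1", "0"]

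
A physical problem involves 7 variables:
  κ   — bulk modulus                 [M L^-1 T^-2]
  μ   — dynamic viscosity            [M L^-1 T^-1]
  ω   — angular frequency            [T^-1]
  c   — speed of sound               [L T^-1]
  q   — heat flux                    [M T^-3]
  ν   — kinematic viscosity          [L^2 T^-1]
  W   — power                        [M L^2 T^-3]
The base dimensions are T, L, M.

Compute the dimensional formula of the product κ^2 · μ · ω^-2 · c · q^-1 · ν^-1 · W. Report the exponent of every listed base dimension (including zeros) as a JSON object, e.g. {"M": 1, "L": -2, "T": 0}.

{"T": -3, "L": -2, "M": 3}

Dimensional matrix (T×L×M by κ×μ×ω×c×q×ν×W):
  T: [-2 -1 -1 -1 -3 -1 -3]
  L: [-1 -1  0  1  0  2  2]
  M: [ 1  1  0  0  1  0  1]
  [T]: (2)·-2+(1)·-1+(-2)·-1+(1)·-1+(-1)·-3+(-1)·-1+(1)·-3 = -3
  [L]: (2)·-1+(1)·-1+(-2)·0+(1)·1+(-1)·0+(-1)·2+(1)·2 = -2
  [M]: (2)·1+(1)·1+(-2)·0+(1)·0+(-1)·1+(-1)·0+(1)·1 = 3
⇒ T^-3 L^-2 M^3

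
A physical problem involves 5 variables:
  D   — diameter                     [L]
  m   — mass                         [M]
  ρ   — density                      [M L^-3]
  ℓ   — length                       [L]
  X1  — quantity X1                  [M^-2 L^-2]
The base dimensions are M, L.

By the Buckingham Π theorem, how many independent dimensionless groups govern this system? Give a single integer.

Exponent matrix [M,L] × [D,m,ρ,ℓ,X1]:
  M: [ 0  1  1  0 -2]
  L: [ 1  0 -3  1 -2]
RREF → pivots at {D,m} ⇒ r = 2
5 vars − rank 2 = 3 Π groups

3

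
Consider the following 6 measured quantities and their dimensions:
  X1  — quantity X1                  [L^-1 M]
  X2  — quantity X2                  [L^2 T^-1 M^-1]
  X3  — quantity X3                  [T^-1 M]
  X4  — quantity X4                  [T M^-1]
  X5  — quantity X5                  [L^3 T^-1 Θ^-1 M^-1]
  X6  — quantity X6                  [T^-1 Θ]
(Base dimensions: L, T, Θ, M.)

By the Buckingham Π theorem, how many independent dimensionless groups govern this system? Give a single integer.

3

Dimensional matrix (L×T×Θ×M by X1×X2×X3×X4×X5×X6):
  L: [-1  2  0  0  3  0]
  T: [ 0 -1 -1  1 -1 -1]
  Θ: [ 0  0  0  0 -1  1]
  M: [ 1 -1  1 -1 -1  0]
Echelon form has 3 nonzero rows (pivots: X1,X2,X5)
6 vars − rank 3 = 3 Π groups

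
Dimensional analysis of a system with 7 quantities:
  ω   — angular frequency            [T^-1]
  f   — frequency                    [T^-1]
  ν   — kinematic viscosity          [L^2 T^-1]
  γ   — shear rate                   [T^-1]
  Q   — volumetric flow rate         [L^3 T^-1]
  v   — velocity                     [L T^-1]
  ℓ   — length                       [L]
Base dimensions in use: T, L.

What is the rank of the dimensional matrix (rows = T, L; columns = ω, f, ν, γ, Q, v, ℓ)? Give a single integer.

2

Write exponents as rows T,L / cols ω,f,ν,γ,Q,v,ℓ:
  T: [-1 -1 -1 -1 -1 -1  0]
  L: [ 0  0  2  0  3  1  1]
RREF → pivots at {ω,ν} ⇒ r = 2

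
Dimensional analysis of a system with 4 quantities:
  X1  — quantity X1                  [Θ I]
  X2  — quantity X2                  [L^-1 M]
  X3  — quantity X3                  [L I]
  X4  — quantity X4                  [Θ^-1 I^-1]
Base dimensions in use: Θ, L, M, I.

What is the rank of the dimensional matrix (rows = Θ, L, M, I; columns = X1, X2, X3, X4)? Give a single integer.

Dimensional matrix (Θ×L×M×I by X1×X2×X3×X4):
  Θ: [ 1  0  0 -1]
  L: [ 0 -1  1  0]
  M: [ 0  1  0  0]
  I: [ 1  0  1 -1]
RREF → pivots at {X1,X2,X3} ⇒ r = 3

3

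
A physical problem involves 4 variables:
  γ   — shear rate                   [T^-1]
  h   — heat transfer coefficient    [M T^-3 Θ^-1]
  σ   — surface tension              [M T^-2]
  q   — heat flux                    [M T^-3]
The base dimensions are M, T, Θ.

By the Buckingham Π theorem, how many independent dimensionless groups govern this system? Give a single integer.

Dimensional matrix (M×T×Θ by γ×h×σ×q):
  M: [ 0  1  1  1]
  T: [-1 -3 -2 -3]
  Θ: [ 0 -1  0  0]
RREF → pivots at {γ,h,σ} ⇒ r = 3
n=4, r=3 ⇒ 1 dimensionless group

1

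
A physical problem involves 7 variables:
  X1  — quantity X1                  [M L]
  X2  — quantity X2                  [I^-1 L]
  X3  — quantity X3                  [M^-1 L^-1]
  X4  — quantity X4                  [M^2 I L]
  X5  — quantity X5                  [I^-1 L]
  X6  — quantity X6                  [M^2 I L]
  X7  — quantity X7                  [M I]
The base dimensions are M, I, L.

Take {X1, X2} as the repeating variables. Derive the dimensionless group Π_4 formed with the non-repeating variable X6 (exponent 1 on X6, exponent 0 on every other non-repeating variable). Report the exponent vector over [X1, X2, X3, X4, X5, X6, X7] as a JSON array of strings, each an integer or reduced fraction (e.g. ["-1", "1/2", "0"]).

Write exponents as rows M,I,L / cols X1,X2,X3,X4,X5,X6,X7:
  M: [ 1  0 -1  2  0  2  1]
  I: [ 0 -1  0  1 -1  1  1]
  L: [ 1  1 -1  1  1  1  0]
Echelon form has 2 nonzero rows (pivots: X1,X2)
Repeat: X1,X2; free: X3,X4,X5,X6,X7
RREF:
  r0: [   1    0   -1    2    0    2    1]
  r1: [   0    1    0   -1    1   -1   -1]
  r2: [   0    0    0    0    0    0    0]
Fix exponent of X6 at 1, X3 at 0, X4 at 0, X5 at 0, X7 at 0; solve each RREF row for its pivot's exponent:
  r0: exp(X1) + (2)·1 = 0 ⇒ exp(X1) = -2
  r1: exp(X2) + (-1)·1 = 0 ⇒ exp(X2) = 1
Π_4 = X1^-2 · X2 · X6

["-2", "1", "0", "0", "0", "1", "0"]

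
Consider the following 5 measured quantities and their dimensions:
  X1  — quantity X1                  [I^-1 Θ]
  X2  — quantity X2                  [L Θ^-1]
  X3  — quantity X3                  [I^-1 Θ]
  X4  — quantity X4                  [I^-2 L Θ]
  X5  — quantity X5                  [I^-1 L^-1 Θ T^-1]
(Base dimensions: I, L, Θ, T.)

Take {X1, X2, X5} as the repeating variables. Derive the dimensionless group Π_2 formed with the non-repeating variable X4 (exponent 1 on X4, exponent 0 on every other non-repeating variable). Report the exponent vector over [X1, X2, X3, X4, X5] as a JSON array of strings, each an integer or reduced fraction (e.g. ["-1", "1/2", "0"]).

Dimensional matrix (I×L×Θ×T by X1×X2×X3×X4×X5):
  I: [-1  0 -1 -2 -1]
  L: [ 0  1  0  1 -1]
  Θ: [ 1 -1  1  1  1]
  T: [ 0  0  0  0 -1]
RREF → pivots at {X1,X2,X5} ⇒ r = 3
Pivot set = {X1,X2,X5}, free = {X3,X4}
RREF:
  r0: [   1    0    1    2    0]
  r1: [   0    1    0    1    0]
  r2: [   0    0    0    0    1]
  r3: [   0    0    0    0    0]
Fix exponent of X4 at 1, X3 at 0; solve each RREF row for its pivot's exponent:
  r0: exp(X1) + (2)·1 = 0 ⇒ exp(X1) = -2
  r1: exp(X2) + (1)·1 = 0 ⇒ exp(X2) = -1
  r2: exp(X5) + (0)·1 = 0 ⇒ exp(X5) = 0
Π_2 = X1^-2 · X2^-1 · X4

["-2", "-1", "0", "1", "0"]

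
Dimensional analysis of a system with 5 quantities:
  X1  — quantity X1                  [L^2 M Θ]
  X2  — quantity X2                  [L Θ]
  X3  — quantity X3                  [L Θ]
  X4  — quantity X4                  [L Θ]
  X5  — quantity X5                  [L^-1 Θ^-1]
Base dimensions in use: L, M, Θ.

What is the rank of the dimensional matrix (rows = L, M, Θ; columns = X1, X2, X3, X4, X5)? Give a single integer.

Exponent matrix [L,M,Θ] × [X1,X2,X3,X4,X5]:
  L: [ 2  1  1  1 -1]
  M: [ 1  0  0  0  0]
  Θ: [ 1  1  1  1 -1]
Row reduction gives pivot columns X1,X2; rank = 2

2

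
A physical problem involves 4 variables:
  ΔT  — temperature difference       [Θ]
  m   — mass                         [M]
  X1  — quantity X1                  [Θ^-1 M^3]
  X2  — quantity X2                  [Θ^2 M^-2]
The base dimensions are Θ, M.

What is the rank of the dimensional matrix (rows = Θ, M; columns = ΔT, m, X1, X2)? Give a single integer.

2

Dimensional matrix (Θ×M by ΔT×m×X1×X2):
  Θ: [ 1  0 -1  2]
  M: [ 0  1  3 -2]
Row reduction gives pivot columns ΔT,m; rank = 2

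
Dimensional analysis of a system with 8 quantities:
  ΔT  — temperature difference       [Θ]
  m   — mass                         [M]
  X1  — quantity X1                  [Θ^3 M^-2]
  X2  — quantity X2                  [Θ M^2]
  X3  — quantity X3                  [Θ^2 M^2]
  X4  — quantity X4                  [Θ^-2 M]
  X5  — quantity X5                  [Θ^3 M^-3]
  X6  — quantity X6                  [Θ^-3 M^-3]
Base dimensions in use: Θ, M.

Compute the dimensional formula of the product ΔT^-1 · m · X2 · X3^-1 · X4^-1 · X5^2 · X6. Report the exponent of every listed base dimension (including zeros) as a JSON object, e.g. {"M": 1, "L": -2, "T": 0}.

{"Θ": 3, "M": -9}

Dimensional matrix (Θ×M by ΔT×m×X1×X2×X3×X4×X5×X6):
  Θ: [ 1  0  3  1  2 -2  3 -3]
  M: [ 0  1 -2  2  2  1 -3 -3]
  [Θ]: (-1)·1+(1)·0+(1)·1+(-1)·2+(-1)·-2+(2)·3+(1)·-3 = 3
  [M]: (-1)·0+(1)·1+(1)·2+(-1)·2+(-1)·1+(2)·-3+(1)·-3 = -9
⇒ Θ^3 M^-9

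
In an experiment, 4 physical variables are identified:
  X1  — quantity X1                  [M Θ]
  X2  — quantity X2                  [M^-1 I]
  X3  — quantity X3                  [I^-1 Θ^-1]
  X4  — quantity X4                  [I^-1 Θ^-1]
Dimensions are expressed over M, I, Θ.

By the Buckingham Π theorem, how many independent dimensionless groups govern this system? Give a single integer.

Exponent matrix [M,I,Θ] × [X1,X2,X3,X4]:
  M: [ 1 -1  0  0]
  I: [ 0  1 -1 -1]
  Θ: [ 1  0 -1 -1]
RREF → pivots at {X1,X2} ⇒ r = 2
Π count = n − r = 4 − 2 = 2

2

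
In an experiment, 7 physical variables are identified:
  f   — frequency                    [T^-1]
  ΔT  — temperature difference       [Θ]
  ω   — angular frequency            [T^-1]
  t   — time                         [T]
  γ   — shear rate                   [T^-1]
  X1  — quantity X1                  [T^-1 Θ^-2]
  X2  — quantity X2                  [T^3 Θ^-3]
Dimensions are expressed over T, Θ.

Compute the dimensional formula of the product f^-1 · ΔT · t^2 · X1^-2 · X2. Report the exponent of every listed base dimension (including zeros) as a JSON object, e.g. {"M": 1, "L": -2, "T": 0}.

Exponent matrix [T,Θ] × [f,ΔT,ω,t,γ,X1,X2]:
  T: [-1  0 -1  1 -1 -1  3]
  Θ: [ 0  1  0  0  0 -2 -3]
  [T]: (-1)·-1+(1)·0+(2)·1+(-2)·-1+(1)·3 = 8
  [Θ]: (-1)·0+(1)·1+(2)·0+(-2)·-2+(1)·-3 = 2
⇒ T^8 Θ^2

{"T": 8, "Θ": 2}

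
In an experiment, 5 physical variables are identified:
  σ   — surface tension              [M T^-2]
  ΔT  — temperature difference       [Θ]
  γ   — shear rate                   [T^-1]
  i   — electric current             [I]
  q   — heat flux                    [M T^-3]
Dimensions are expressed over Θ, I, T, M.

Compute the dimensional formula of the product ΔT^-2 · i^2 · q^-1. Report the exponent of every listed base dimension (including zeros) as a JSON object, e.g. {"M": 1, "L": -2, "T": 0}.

{"Θ": -2, "I": 2, "T": 3, "M": -1}

Write exponents as rows Θ,I,T,M / cols σ,ΔT,γ,i,q:
  Θ: [ 0  1  0  0  0]
  I: [ 0  0  0  1  0]
  T: [-2  0 -1  0 -3]
  M: [ 1  0  0  0  1]
  [Θ]: (-2)·1+(2)·0+(-1)·0 = -2
  [I]: (-2)·0+(2)·1+(-1)·0 = 2
  [T]: (-2)·0+(2)·0+(-1)·-3 = 3
  [M]: (-2)·0+(2)·0+(-1)·1 = -1
⇒ Θ^-2 I^2 T^3 M^-1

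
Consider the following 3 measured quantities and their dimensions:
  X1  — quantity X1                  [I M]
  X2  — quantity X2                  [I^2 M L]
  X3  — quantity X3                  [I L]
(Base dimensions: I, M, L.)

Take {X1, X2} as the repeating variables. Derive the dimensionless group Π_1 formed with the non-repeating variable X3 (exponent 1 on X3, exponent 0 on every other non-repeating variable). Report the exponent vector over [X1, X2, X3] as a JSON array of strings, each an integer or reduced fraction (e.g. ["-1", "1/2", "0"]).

Dimensional matrix (I×M×L by X1×X2×X3):
  I: [ 1  2  1]
  M: [ 1  1  0]
  L: [ 0  1  1]
Echelon form has 2 nonzero rows (pivots: X1,X2)
Pivot set = {X1,X2}, free = {X3}
RREF:
  r0: [   1    0   -1]
  r1: [   0    1    1]
  r2: [   0    0    0]
Fix exponent of X3 at 1; solve each RREF row for its pivot's exponent:
  r0: exp(X1) + (-1)·1 = 0 ⇒ exp(X1) = 1
  r1: exp(X2) + (1)·1 = 0 ⇒ exp(X2) = -1
Π_1 = X1 · X2^-1 · X3

["1", "-1", "1"]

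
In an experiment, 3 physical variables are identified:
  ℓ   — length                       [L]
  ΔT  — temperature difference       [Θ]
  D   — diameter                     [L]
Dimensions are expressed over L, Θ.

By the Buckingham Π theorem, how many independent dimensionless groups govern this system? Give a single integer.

1

Exponent matrix [L,Θ] × [ℓ,ΔT,D]:
  L: [ 1  0  1]
  Θ: [ 0  1  0]
Echelon form has 2 nonzero rows (pivots: ℓ,ΔT)
Π count = n − r = 3 − 2 = 1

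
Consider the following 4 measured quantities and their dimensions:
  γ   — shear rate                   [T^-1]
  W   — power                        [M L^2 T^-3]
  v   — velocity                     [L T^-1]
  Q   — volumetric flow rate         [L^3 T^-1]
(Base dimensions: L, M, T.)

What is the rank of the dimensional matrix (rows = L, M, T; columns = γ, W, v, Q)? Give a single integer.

3

Write exponents as rows L,M,T / cols γ,W,v,Q:
  L: [ 0  2  1  3]
  M: [ 0  1  0  0]
  T: [-1 -3 -1 -1]
Row reduction gives pivot columns γ,W,v; rank = 3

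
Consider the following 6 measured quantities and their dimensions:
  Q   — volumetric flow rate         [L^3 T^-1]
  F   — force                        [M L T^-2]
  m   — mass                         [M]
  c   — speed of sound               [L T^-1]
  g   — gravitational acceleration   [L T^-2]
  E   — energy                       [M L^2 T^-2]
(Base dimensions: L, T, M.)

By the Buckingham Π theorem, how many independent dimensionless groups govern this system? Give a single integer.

Write exponents as rows L,T,M / cols Q,F,m,c,g,E:
  L: [ 3  1  0  1  1  2]
  T: [-1 -2  0 -1 -2 -2]
  M: [ 0  1  1  0  0  1]
Row reduction gives pivot columns Q,F,m; rank = 3
n=6, r=3 ⇒ 3 dimensionless groups

3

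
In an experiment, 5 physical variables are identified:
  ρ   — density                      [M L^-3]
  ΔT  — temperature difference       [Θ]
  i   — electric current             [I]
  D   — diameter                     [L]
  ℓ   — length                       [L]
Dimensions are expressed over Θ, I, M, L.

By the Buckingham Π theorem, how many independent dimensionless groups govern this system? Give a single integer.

1

Exponent matrix [Θ,I,M,L] × [ρ,ΔT,i,D,ℓ]:
  Θ: [ 0  1  0  0  0]
  I: [ 0  0  1  0  0]
  M: [ 1  0  0  0  0]
  L: [-3  0  0  1  1]
RREF → pivots at {ρ,ΔT,i,D} ⇒ r = 4
5 vars − rank 4 = 1 Π group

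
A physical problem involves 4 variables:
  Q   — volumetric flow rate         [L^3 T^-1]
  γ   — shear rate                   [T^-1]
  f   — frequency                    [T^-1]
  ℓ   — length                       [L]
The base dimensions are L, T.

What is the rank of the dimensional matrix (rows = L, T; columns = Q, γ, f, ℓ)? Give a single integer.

2

Dimensional matrix (L×T by Q×γ×f×ℓ):
  L: [ 3  0  0  1]
  T: [-1 -1 -1  0]
Row reduction gives pivot columns Q,γ; rank = 2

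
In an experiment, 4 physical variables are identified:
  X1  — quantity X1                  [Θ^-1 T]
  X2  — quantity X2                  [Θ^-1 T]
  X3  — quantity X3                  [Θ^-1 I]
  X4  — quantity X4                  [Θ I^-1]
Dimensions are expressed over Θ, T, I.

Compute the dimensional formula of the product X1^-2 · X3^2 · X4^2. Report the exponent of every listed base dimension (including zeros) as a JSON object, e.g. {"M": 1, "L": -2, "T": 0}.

{"Θ": 2, "T": -2, "I": 0}

Dimensional matrix (Θ×T×I by X1×X2×X3×X4):
  Θ: [-1 -1 -1  1]
  T: [ 1  1  0  0]
  I: [ 0  0  1 -1]
  [Θ]: (-2)·-1+(2)·-1+(2)·1 = 2
  [T]: (-2)·1+(2)·0+(2)·0 = -2
  [I]: (-2)·0+(2)·1+(2)·-1 = 0
⇒ Θ^2 T^-2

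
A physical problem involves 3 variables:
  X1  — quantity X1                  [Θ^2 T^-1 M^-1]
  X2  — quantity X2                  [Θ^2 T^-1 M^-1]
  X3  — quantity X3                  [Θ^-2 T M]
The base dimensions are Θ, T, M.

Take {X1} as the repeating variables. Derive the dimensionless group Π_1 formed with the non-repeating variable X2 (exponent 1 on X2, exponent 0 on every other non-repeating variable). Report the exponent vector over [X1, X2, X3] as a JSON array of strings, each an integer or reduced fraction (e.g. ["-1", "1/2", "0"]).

Dimensional matrix (Θ×T×M by X1×X2×X3):
  Θ: [ 2  2 -2]
  T: [-1 -1  1]
  M: [-1 -1  1]
RREF → pivots at {X1} ⇒ r = 1
Pivot set = {X1}, free = {X2,X3}
RREF:
  r0: [   1    1   -1]
  r1: [   0    0    0]
  r2: [   0    0    0]
Fix exponent of X2 at 1, X3 at 0; solve each RREF row for its pivot's exponent:
  r0: exp(X1) + (1)·1 = 0 ⇒ exp(X1) = -1
Π_1 = X1^-1 · X2

["-1", "1", "0"]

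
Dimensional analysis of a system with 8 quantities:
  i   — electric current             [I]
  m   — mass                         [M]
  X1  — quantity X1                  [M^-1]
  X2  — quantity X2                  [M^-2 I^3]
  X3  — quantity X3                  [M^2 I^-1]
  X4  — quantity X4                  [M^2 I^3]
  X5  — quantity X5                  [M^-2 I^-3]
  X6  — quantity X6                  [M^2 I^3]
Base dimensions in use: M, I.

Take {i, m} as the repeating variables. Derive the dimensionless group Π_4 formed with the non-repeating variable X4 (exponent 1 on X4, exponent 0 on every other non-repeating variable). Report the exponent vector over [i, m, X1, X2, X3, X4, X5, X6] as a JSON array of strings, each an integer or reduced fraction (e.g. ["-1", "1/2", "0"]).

["-3", "-2", "0", "0", "0", "1", "0", "0"]

Dimensional matrix (M×I by i×m×X1×X2×X3×X4×X5×X6):
  M: [ 0  1 -1 -2  2  2 -2  2]
  I: [ 1  0  0  3 -1  3 -3  3]
Echelon form has 2 nonzero rows (pivots: i,m)
Pivot set = {i,m}, free = {X1,X2,X3,X4,X5,X6}
RREF:
  r0: [   1    0    0    3   -1    3   -3    3]
  r1: [   0    1   -1   -2    2    2   -2    2]
Fix exponent of X4 at 1, X1 at 0, X2 at 0, X3 at 0, X5 at 0, X6 at 0; solve each RREF row for its pivot's exponent:
  r0: exp(i) + (3)·1 = 0 ⇒ exp(i) = -3
  r1: exp(m) + (2)·1 = 0 ⇒ exp(m) = -2
Π_4 = i^-3 · m^-2 · X4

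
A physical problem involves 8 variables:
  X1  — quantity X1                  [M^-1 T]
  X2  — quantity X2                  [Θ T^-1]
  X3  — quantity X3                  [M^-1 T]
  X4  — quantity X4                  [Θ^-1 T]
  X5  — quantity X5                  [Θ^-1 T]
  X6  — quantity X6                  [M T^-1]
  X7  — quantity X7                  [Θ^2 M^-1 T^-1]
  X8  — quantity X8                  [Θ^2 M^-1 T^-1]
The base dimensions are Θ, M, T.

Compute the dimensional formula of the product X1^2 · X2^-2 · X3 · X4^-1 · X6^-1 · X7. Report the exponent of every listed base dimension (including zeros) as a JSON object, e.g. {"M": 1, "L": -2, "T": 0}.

Write exponents as rows Θ,M,T / cols X1,X2,X3,X4,X5,X6,X7,X8:
  Θ: [ 0  1  0 -1 -1  0  2  2]
  M: [-1  0 -1  0  0  1 -1 -1]
  T: [ 1 -1  1  1  1 -1 -1 -1]
  [Θ]: (2)·0+(-2)·1+(1)·0+(-1)·-1+(-1)·0+(1)·2 = 1
  [M]: (2)·-1+(-2)·0+(1)·-1+(-1)·0+(-1)·1+(1)·-1 = -5
  [T]: (2)·1+(-2)·-1+(1)·1+(-1)·1+(-1)·-1+(1)·-1 = 4
⇒ Θ M^-5 T^4

{"Θ": 1, "M": -5, "T": 4}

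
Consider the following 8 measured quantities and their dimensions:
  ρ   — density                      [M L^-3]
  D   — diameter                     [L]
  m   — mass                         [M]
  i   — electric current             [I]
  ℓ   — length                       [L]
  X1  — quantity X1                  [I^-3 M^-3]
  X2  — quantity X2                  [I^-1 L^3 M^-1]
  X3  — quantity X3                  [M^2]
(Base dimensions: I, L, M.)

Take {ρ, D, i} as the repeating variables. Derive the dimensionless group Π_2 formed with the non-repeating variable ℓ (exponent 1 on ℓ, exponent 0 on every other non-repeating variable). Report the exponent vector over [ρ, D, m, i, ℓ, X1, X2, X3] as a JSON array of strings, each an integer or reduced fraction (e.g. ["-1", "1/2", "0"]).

Dimensional matrix (I×L×M by ρ×D×m×i×ℓ×X1×X2×X3):
  I: [ 0  0  0  1  0 -3 -1  0]
  L: [-3  1  0  0  1  0  3  0]
  M: [ 1  0  1  0  0 -3 -1  2]
RREF → pivots at {ρ,D,i} ⇒ r = 3
Pivot set = {ρ,D,i}, free = {m,ℓ,X1,X2,X3}
RREF:
  r0: [   1    0    1    0    0   -3   -1    2]
  r1: [   0    1    3    0    1   -9    0    6]
  r2: [   0    0    0    1    0   -3   -1    0]
Fix exponent of ℓ at 1, m at 0, X1 at 0, X2 at 0, X3 at 0; solve each RREF row for its pivot's exponent:
  r0: exp(ρ) + (0)·1 = 0 ⇒ exp(ρ) = 0
  r1: exp(D) + (1)·1 = 0 ⇒ exp(D) = -1
  r2: exp(i) + (0)·1 = 0 ⇒ exp(i) = 0
Π_2 = D^-1 · ℓ

["0", "-1", "0", "0", "1", "0", "0", "0"]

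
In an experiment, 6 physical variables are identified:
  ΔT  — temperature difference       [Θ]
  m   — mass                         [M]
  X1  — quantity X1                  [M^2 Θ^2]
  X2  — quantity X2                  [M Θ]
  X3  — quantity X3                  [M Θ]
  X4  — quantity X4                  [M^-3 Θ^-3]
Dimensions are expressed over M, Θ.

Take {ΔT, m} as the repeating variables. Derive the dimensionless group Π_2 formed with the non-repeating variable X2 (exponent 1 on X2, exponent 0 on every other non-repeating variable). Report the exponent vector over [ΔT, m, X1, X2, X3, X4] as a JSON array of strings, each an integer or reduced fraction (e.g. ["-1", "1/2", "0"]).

Dimensional matrix (M×Θ by ΔT×m×X1×X2×X3×X4):
  M: [ 0  1  2  1  1 -3]
  Θ: [ 1  0  2  1  1 -3]
Echelon form has 2 nonzero rows (pivots: ΔT,m)
Repeat: ΔT,m; free: X1,X2,X3,X4
RREF:
  r0: [   1    0    2    1    1   -3]
  r1: [   0    1    2    1    1   -3]
Fix exponent of X2 at 1, X1 at 0, X3 at 0, X4 at 0; solve each RREF row for its pivot's exponent:
  r0: exp(ΔT) + (1)·1 = 0 ⇒ exp(ΔT) = -1
  r1: exp(m) + (1)·1 = 0 ⇒ exp(m) = -1
Π_2 = ΔT^-1 · m^-1 · X2

["-1", "-1", "0", "1", "0", "0"]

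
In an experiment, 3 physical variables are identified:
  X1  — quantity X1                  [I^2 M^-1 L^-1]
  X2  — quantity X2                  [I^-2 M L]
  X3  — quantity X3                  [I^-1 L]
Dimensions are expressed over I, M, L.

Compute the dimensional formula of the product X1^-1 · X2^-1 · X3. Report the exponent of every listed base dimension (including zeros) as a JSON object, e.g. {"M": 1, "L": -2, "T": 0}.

{"I": -1, "M": 0, "L": 1}

Write exponents as rows I,M,L / cols X1,X2,X3:
  I: [ 2 -2 -1]
  M: [-1  1  0]
  L: [-1  1  1]
  [I]: (-1)·2+(-1)·-2+(1)·-1 = -1
  [M]: (-1)·-1+(-1)·1+(1)·0 = 0
  [L]: (-1)·-1+(-1)·1+(1)·1 = 1
⇒ I^-1 L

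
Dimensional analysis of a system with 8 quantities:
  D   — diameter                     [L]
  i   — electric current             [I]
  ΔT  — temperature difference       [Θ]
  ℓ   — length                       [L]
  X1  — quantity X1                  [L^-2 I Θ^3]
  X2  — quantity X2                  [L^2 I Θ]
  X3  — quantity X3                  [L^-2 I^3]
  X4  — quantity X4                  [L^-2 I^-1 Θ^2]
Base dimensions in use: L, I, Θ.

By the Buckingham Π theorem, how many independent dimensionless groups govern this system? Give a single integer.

5

Write exponents as rows L,I,Θ / cols D,i,ΔT,ℓ,X1,X2,X3,X4:
  L: [ 1  0  0  1 -2  2 -2 -2]
  I: [ 0  1  0  0  1  1  3 -1]
  Θ: [ 0  0  1  0  3  1  0  2]
RREF → pivots at {D,i,ΔT} ⇒ r = 3
Π count = n − r = 8 − 3 = 5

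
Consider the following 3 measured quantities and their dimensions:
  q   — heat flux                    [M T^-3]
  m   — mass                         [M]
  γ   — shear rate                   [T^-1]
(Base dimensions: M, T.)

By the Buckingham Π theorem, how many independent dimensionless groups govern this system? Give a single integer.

Write exponents as rows M,T / cols q,m,γ:
  M: [ 1  1  0]
  T: [-3  0 -1]
Echelon form has 2 nonzero rows (pivots: q,m)
n=3, r=2 ⇒ 1 dimensionless group

1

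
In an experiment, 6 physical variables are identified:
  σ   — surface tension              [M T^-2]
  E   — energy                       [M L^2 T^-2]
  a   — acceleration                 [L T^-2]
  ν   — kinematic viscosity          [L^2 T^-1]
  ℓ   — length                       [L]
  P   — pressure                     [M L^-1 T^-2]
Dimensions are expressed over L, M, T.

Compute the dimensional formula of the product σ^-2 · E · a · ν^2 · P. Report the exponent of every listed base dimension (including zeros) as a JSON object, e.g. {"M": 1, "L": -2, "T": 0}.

Write exponents as rows L,M,T / cols σ,E,a,ν,ℓ,P:
  L: [ 0  2  1  2  1 -1]
  M: [ 1  1  0  0  0  1]
  T: [-2 -2 -2 -1  0 -2]
  [L]: (-2)·0+(1)·2+(1)·1+(2)·2+(1)·-1 = 6
  [M]: (-2)·1+(1)·1+(1)·0+(2)·0+(1)·1 = 0
  [T]: (-2)·-2+(1)·-2+(1)·-2+(2)·-1+(1)·-2 = -4
⇒ L^6 T^-4

{"L": 6, "M": 0, "T": -4}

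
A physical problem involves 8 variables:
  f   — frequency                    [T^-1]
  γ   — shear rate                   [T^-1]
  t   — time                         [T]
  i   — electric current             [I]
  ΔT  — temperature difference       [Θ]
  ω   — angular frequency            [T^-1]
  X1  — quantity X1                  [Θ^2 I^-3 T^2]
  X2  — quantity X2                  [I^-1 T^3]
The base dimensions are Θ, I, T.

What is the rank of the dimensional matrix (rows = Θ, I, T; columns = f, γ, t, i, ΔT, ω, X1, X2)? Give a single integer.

3

Exponent matrix [Θ,I,T] × [f,γ,t,i,ΔT,ω,X1,X2]:
  Θ: [ 0  0  0  0  1  0  2  0]
  I: [ 0  0  0  1  0  0 -3 -1]
  T: [-1 -1  1  0  0 -1  2  3]
RREF → pivots at {f,i,ΔT} ⇒ r = 3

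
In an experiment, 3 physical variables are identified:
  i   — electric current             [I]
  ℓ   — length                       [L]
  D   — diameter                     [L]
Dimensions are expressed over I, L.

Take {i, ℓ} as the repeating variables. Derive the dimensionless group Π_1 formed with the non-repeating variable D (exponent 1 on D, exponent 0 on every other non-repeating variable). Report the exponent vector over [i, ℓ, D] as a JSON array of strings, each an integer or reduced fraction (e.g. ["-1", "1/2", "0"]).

["0", "-1", "1"]

Exponent matrix [I,L] × [i,ℓ,D]:
  I: [ 1  0  0]
  L: [ 0  1  1]
Echelon form has 2 nonzero rows (pivots: i,ℓ)
Pivot set = {i,ℓ}, free = {D}
RREF:
  r0: [   1    0    0]
  r1: [   0    1    1]
Fix exponent of D at 1; solve each RREF row for its pivot's exponent:
  r0: exp(i) + (0)·1 = 0 ⇒ exp(i) = 0
  r1: exp(ℓ) + (1)·1 = 0 ⇒ exp(ℓ) = -1
Π_1 = ℓ^-1 · D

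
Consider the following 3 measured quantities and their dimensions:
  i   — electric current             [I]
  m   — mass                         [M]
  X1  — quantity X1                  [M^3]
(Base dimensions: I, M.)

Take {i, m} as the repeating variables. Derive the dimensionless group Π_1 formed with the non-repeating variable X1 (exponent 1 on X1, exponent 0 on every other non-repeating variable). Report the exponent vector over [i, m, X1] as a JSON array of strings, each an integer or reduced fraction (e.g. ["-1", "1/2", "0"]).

Exponent matrix [I,M] × [i,m,X1]:
  I: [ 1  0  0]
  M: [ 0  1  3]
Row reduction gives pivot columns i,m; rank = 2
Repeat: i,m; free: X1
RREF:
  r0: [   1    0    0]
  r1: [   0    1    3]
Fix exponent of X1 at 1; solve each RREF row for its pivot's exponent:
  r0: exp(i) + (0)·1 = 0 ⇒ exp(i) = 0
  r1: exp(m) + (3)·1 = 0 ⇒ exp(m) = -3
Π_1 = m^-3 · X1

["0", "-3", "1"]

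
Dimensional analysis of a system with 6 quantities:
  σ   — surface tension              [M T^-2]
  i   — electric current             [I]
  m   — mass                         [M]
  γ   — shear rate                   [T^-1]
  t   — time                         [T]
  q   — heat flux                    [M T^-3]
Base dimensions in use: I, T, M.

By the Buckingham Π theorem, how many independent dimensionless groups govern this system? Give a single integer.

3

Exponent matrix [I,T,M] × [σ,i,m,γ,t,q]:
  I: [ 0  1  0  0  0  0]
  T: [-2  0  0 -1  1 -3]
  M: [ 1  0  1  0  0  1]
RREF → pivots at {σ,i,m} ⇒ r = 3
Π count = n − r = 6 − 3 = 3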